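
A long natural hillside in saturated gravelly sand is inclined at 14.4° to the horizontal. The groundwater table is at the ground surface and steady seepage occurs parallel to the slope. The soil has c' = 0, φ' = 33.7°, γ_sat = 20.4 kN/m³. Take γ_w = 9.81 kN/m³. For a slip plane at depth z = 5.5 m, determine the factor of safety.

With seepage parallel to the slope and the water table at the surface, the effective normal stress on the slip plane uses the buoyant unit weight γ' = γ_sat − γ_w while the driving shear stress uses γ_sat:
FS = [c' + γ' z cos²β tanφ'] / [γ_sat z sinβ cosβ]
(For c' = 0 this reduces to FS = (γ'/γ_sat)·tanφ'/tanβ.)
γ' = 20.4 − 9.81 = 10.59 kN/m³
Numerator = 0.0 + 10.59·5.5·cos²14.4°·tan33.7° = 0.0 + 10.59·5.5·0.9382·0.6669 = 36.442 kPa
Denominator = 20.4·5.5·sin14.4°·cos14.4° = 20.4·5.5·0.2487·0.9686 = 27.026 kPa
FS = 36.442 / 27.026 = 1.348

FS = 1.35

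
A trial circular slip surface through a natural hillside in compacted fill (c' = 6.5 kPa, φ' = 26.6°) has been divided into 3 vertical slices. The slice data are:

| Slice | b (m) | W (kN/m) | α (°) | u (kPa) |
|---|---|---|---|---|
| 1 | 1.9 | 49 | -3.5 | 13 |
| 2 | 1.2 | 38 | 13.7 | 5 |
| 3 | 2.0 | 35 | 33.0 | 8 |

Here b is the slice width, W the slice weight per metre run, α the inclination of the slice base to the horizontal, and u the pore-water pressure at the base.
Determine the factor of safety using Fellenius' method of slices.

Ordinary method of slices: FS = Σ[c'·Δl_i + (W_i cosα_i − u_i·Δl_i)·tanφ'] / Σ W_i sinα_i, with Δl_i = b_i / cosα_i.
Slice 1: Δl = 1.9/cos(-3.5°) = 1.904 m; N'_1 = 49·cos(-3.5°) − 13·1.904 = 24.2; c'Δl = 12.37; W sinα = -3.0
Slice 2: Δl = 1.2/cos13.7° = 1.235 m; N'_2 = 38·cos13.7° − 5·1.235 = 30.7; c'Δl = 8.03; W sinα = 9.0
Slice 3: Δl = 2.0/cos33.0° = 2.385 m; N'_3 = 35·cos33.0° − 8·2.385 = 10.3; c'Δl = 15.50; W sinα = 19.1
Σc'Δl = 35.9 kN/m; ΣN' = 65.2 kN/m; ΣW sinα = 25.1 kN/m
Resisting = 35.9 + 65.2·tan26.6° = 35.9 + 32.6 = 68.5 kN/m
FS = 68.5 / 25.1 = 2.734

FS = 2.73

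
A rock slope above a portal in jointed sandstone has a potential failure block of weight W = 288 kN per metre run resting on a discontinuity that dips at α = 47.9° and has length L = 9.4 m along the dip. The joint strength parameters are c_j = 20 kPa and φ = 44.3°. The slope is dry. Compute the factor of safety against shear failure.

FS = 1.76

Resolving the block weight along and normal to the plane and applying the Mohr–Coulomb strength on the joint:
N' = W cosα = 288·cos47.9° = 193.1 kN/m
Driving force T = W sinα = 288·sin47.9° = 213.7 kN/m
Resisting force R = c_j·L + N'·tanφ = 20·9.4 + 193.1·tan44.3° = 188.0 + 188.4 = 376.4 kN/m
FS = R / T = 376.4 / 213.7 = 1.762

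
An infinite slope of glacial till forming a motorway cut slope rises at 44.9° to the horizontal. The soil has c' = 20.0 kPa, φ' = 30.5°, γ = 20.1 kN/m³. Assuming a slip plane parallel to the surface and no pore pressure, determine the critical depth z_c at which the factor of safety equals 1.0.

Setting FS = 1.00 in FS = [c' + γz cos²β tanφ'] / [γz sinβ cosβ] and solving for z:
z = c' / [γ cosβ (FS·sinβ − cosβ·tanφ')]
  = 20.0 / [20.1·cos44.9°·(1.00·sin44.9° − cos44.9°·tan30.5°)]
  = 20.0 / [20.1·0.7083·(1.00·0.7059 − 0.7083·0.5890)]
  = 20.0 / 4.1094 = 4.867 m

z_c = 4.87 m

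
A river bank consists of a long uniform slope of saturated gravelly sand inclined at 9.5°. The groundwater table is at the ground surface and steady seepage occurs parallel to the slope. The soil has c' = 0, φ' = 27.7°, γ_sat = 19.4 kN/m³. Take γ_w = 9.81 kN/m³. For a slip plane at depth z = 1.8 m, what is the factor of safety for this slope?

FS = 1.55

With seepage parallel to the slope and the water table at the surface, the effective normal stress on the slip plane uses the buoyant unit weight γ' = γ_sat − γ_w while the driving shear stress uses γ_sat:
FS = [c' + γ' z cos²β tanφ'] / [γ_sat z sinβ cosβ]
(For c' = 0 this reduces to FS = (γ'/γ_sat)·tanφ'/tanβ.)
γ' = 19.4 − 9.81 = 9.59 kN/m³
Numerator = 0.0 + 9.59·1.8·cos²9.5°·tan27.7° = 0.0 + 9.59·1.8·0.9728·0.5250 = 8.816 kPa
Denominator = 19.4·1.8·sin9.5°·cos9.5° = 19.4·1.8·0.1650·0.9863 = 5.684 kPa
FS = 8.816 / 5.684 = 1.551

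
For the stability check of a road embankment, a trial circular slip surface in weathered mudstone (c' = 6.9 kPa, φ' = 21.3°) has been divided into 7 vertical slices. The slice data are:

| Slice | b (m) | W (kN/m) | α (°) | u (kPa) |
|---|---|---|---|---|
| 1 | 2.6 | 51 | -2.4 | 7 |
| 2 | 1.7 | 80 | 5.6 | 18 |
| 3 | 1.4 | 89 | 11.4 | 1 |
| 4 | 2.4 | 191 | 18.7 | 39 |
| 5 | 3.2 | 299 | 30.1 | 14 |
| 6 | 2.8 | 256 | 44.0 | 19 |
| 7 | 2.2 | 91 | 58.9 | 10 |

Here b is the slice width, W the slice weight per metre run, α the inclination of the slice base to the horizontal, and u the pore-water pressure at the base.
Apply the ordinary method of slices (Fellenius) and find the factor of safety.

Ordinary method of slices: FS = Σ[c'·Δl_i + (W_i cosα_i − u_i·Δl_i)·tanφ'] / Σ W_i sinα_i, with Δl_i = b_i / cosα_i.
Slice 1: Δl = 2.6/cos(-2.4°) = 2.602 m; N'_1 = 51·cos(-2.4°) − 7·2.602 = 32.7; c'Δl = 17.96; W sinα = -2.1
Slice 2: Δl = 1.7/cos5.6° = 1.708 m; N'_2 = 80·cos5.6° − 18·1.708 = 48.9; c'Δl = 11.79; W sinα = 7.8
Slice 3: Δl = 1.4/cos11.4° = 1.428 m; N'_3 = 89·cos11.4° − 1·1.428 = 85.8; c'Δl = 9.85; W sinα = 17.6
Slice 4: Δl = 2.4/cos18.7° = 2.534 m; N'_4 = 191·cos18.7° − 39·2.534 = 82.1; c'Δl = 17.48; W sinα = 61.2
Slice 5: Δl = 3.2/cos30.1° = 3.699 m; N'_5 = 299·cos30.1° − 14·3.699 = 206.9; c'Δl = 25.52; W sinα = 150.0
Slice 6: Δl = 2.8/cos44.0° = 3.892 m; N'_6 = 256·cos44.0° − 19·3.892 = 110.2; c'Δl = 26.86; W sinα = 177.8
Slice 7: Δl = 2.2/cos58.9° = 4.259 m; N'_7 = 91·cos58.9° − 10·4.259 = 4.4; c'Δl = 29.39; W sinα = 77.9
Σc'Δl = 138.8 kN/m; ΣN' = 571.0 kN/m; ΣW sinα = 490.2 kN/m
Resisting = 138.8 + 571.0·tan21.3° = 138.8 + 222.6 = 361.5 kN/m
FS = 361.5 / 490.2 = 0.737

FS = 0.74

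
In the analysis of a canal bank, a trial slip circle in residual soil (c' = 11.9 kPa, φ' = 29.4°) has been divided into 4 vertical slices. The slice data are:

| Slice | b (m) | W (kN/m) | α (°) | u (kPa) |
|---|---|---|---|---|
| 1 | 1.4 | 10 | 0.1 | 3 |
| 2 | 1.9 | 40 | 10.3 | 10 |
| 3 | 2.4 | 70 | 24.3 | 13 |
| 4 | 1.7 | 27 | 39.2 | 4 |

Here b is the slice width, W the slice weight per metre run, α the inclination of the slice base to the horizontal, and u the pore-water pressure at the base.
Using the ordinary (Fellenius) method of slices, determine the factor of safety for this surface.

FS = 2.55

Ordinary method of slices: FS = Σ[c'·Δl_i + (W_i cosα_i − u_i·Δl_i)·tanφ'] / Σ W_i sinα_i, with Δl_i = b_i / cosα_i.
Slice 1: Δl = 1.4/cos0.1° = 1.400 m; N'_1 = 10·cos0.1° − 3·1.400 = 5.8; c'Δl = 16.66; W sinα = 0.0
Slice 2: Δl = 1.9/cos10.3° = 1.931 m; N'_2 = 40·cos10.3° − 10·1.931 = 20.0; c'Δl = 22.98; W sinα = 7.2
Slice 3: Δl = 2.4/cos24.3° = 2.633 m; N'_3 = 70·cos24.3° − 13·2.633 = 29.6; c'Δl = 31.34; W sinα = 28.8
Slice 4: Δl = 1.7/cos39.2° = 2.194 m; N'_4 = 27·cos39.2° − 4·2.194 = 12.1; c'Δl = 26.11; W sinα = 17.1
Σc'Δl = 97.1 kN/m; ΣN' = 67.6 kN/m; ΣW sinα = 53.0 kN/m
Resisting = 97.1 + 67.6·tan29.4° = 97.1 + 38.1 = 135.1 kN/m
FS = 135.1 / 53.0 = 2.548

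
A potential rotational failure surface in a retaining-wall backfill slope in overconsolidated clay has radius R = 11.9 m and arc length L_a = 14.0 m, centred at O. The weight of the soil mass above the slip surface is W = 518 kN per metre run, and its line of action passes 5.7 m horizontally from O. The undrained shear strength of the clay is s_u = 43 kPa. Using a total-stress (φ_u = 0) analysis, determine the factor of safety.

Taking moments about the centre O, the resisting moment is provided by the undrained shear strength acting along the arc:
M_R = s_u·L_a·R = 43·14.00·11.9 = 7163.8 kN·m/m
M_D = W·d = 518·5.7 = 2952.6 kN·m/m
FS = M_R / M_D = 7163.8 / 2952.6 = 2.426

FS = 2.43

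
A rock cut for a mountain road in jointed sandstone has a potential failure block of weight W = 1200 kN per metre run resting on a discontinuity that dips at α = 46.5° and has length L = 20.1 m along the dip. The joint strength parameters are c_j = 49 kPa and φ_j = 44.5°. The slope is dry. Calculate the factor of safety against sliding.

Resolving the block weight along and normal to the plane and applying the Mohr–Coulomb strength on the joint:
N' = W cosα = 1200·cos46.5° = 826.0 kN/m
Driving force T = W sinα = 1200·sin46.5° = 870.4 kN/m
Resisting force R = c_j·L + N'·tanφ_j = 49·20.1 + 826.0·tan44.5° = 984.9 + 811.7 = 1796.6 kN/m
FS = R / T = 1796.6 / 870.4 = 2.064

FS = 2.06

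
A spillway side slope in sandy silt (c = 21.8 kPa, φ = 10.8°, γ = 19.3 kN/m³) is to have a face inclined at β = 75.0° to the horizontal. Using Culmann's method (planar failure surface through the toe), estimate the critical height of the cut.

Culmann's analysis gives the critical failure plane at α_cr = (β + φ)/2 = (75.0 + 10.8)/2 = 42.9°, and the critical height
H_c = (4c/γ) · sinβ cosφ / [1 − cos(β − φ)]
    = (4·21.8/19.3) · sin75.0°·cos10.8° / [1 − cos(64.2°)]
    = 4.518 · 0.9659·0.9823 / [1 − 0.4352]
    = 4.518 · 0.9488 / 0.5648
    = 7.59 m

H_c = 7.59 m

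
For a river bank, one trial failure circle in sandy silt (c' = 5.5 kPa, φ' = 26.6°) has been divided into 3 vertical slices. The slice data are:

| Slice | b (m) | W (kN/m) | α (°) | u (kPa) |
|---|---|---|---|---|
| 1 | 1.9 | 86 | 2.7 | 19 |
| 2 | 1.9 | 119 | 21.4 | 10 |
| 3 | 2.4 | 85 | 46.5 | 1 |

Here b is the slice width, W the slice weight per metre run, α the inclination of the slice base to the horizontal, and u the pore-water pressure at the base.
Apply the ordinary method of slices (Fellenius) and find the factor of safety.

Ordinary method of slices: FS = Σ[c'·Δl_i + (W_i cosα_i − u_i·Δl_i)·tanφ'] / Σ W_i sinα_i, with Δl_i = b_i / cosα_i.
Slice 1: Δl = 1.9/cos2.7° = 1.902 m; N'_1 = 86·cos2.7° − 19·1.902 = 49.8; c'Δl = 10.46; W sinα = 4.1
Slice 2: Δl = 1.9/cos21.4° = 2.041 m; N'_2 = 119·cos21.4° − 10·2.041 = 90.4; c'Δl = 11.22; W sinα = 43.4
Slice 3: Δl = 2.4/cos46.5° = 3.487 m; N'_3 = 85·cos46.5° − 1·3.487 = 55.0; c'Δl = 19.18; W sinα = 61.7
Σc'Δl = 40.9 kN/m; ΣN' = 195.2 kN/m; ΣW sinα = 109.1 kN/m
Resisting = 40.9 + 195.2·tan26.6° = 40.9 + 97.7 = 138.6 kN/m
FS = 138.6 / 109.1 = 1.270

FS = 1.27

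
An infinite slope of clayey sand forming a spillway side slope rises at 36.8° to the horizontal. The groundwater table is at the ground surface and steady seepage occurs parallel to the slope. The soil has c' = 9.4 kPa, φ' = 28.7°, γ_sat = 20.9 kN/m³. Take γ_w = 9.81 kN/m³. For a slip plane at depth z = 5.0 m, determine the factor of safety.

FS = 0.58

With seepage parallel to the slope and the water table at the surface, the effective normal stress on the slip plane uses the buoyant unit weight γ' = γ_sat − γ_w while the driving shear stress uses γ_sat:
FS = [c' + γ' z cos²β tanφ'] / [γ_sat z sinβ cosβ]
γ' = 20.9 − 9.81 = 11.09 kN/m³
Numerator = 9.4 + 11.09·5.0·cos²36.8°·tan28.7° = 9.4 + 11.09·5.0·0.6412·0.5475 = 28.865 kPa
Denominator = 20.9·5.0·sin36.8°·cos36.8° = 20.9·5.0·0.5990·0.8007 = 50.124 kPa
FS = 28.865 / 50.124 = 0.576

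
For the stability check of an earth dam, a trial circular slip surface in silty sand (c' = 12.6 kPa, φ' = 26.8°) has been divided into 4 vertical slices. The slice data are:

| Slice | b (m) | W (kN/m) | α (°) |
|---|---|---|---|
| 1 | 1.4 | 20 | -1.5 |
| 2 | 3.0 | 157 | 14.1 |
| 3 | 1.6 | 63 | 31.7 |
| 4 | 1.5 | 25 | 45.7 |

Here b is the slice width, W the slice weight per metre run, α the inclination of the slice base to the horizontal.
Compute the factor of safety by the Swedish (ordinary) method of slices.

FS = 2.60

Ordinary method of slices: FS = Σ[c'·Δl_i + (W_i cosα_i)·tanφ'] / Σ W_i sinα_i, with Δl_i = b_i / cosα_i.
Slice 1: Δl = 1.4/cos(-1.5°) = 1.400 m; N'_1 = 20·cos(-1.5°) = 20.0; c'Δl = 17.65; W sinα = -0.5
Slice 2: Δl = 3.0/cos14.1° = 3.093 m; N'_2 = 157·cos14.1° = 152.3; c'Δl = 38.97; W sinα = 38.2
Slice 3: Δl = 1.6/cos31.7° = 1.881 m; N'_3 = 63·cos31.7° = 53.6; c'Δl = 23.70; W sinα = 33.1
Slice 4: Δl = 1.5/cos45.7° = 2.148 m; N'_4 = 25·cos45.7° = 17.5; c'Δl = 27.06; W sinα = 17.9
Σc'Δl = 107.4 kN/m; ΣN' = 243.3 kN/m; ΣW sinα = 88.7 kN/m
Resisting = 107.4 + 243.3·tan26.8° = 107.4 + 122.9 = 230.3 kN/m
FS = 230.3 / 88.7 = 2.596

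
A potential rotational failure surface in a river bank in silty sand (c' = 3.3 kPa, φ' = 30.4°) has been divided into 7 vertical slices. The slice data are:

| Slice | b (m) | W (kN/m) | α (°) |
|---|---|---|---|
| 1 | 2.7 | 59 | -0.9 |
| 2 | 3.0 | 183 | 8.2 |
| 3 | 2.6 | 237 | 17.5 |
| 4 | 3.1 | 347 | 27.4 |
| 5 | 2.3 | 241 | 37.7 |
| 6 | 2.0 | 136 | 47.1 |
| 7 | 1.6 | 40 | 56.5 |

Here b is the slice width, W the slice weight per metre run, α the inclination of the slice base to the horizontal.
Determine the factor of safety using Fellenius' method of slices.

FS = 1.31

Ordinary method of slices: FS = Σ[c'·Δl_i + (W_i cosα_i)·tanφ'] / Σ W_i sinα_i, with Δl_i = b_i / cosα_i.
Slice 1: Δl = 2.7/cos(-0.9°) = 2.700 m; N'_1 = 59·cos(-0.9°) = 59.0; c'Δl = 8.91; W sinα = -0.9
Slice 2: Δl = 3.0/cos8.2° = 3.031 m; N'_2 = 183·cos8.2° = 181.1; c'Δl = 10.00; W sinα = 26.1
Slice 3: Δl = 2.6/cos17.5° = 2.726 m; N'_3 = 237·cos17.5° = 226.0; c'Δl = 9.00; W sinα = 71.3
Slice 4: Δl = 3.1/cos27.4° = 3.492 m; N'_4 = 347·cos27.4° = 308.1; c'Δl = 11.52; W sinα = 159.7
Slice 5: Δl = 2.3/cos37.7° = 2.907 m; N'_5 = 241·cos37.7° = 190.7; c'Δl = 9.59; W sinα = 147.4
Slice 6: Δl = 2.0/cos47.1° = 2.938 m; N'_6 = 136·cos47.1° = 92.6; c'Δl = 9.70; W sinα = 99.6
Slice 7: Δl = 1.6/cos56.5° = 2.899 m; N'_7 = 40·cos56.5° = 22.1; c'Δl = 9.57; W sinα = 33.4
Σc'Δl = 68.3 kN/m; ΣN' = 1079.6 kN/m; ΣW sinα = 536.5 kN/m
Resisting = 68.3 + 1079.6·tan30.4° = 68.3 + 633.4 = 701.7 kN/m
FS = 701.7 / 536.5 = 1.308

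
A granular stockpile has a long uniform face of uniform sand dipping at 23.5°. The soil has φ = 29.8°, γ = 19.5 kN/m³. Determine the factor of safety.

For a dry cohesionless infinite slope the factor of safety is FS = tanφ / tanβ.
FS = tan29.8° / tan23.5° = 0.5727 / 0.4348 = 1.317

FS = 1.32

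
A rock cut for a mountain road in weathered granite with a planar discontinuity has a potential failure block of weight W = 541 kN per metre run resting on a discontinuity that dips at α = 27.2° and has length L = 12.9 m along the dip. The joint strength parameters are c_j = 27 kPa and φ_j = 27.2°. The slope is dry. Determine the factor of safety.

FS = 2.41

Resolving the block weight along and normal to the plane and applying the Mohr–Coulomb strength on the joint:
N' = W cosα = 541·cos27.2° = 481.2 kN/m
Driving force T = W sinα = 541·sin27.2° = 247.3 kN/m
Resisting force R = c_j·L + N'·tanφ_j = 27·12.9 + 481.2·tan27.2° = 348.3 + 247.3 = 595.6 kN/m
FS = R / T = 595.6 / 247.3 = 2.408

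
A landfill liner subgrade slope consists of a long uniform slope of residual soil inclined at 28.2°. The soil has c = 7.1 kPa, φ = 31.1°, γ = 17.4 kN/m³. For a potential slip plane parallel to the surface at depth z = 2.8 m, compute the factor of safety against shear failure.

FS = 1.47

For an infinite slope with a slip plane parallel to the surface (no pore pressure): FS = [c + γz cos²β tanφ] / [γz sinβ cosβ].
γz = 17.4·2.8 = 48.72 kN/m²
Numerator = 7.1 + 48.72·cos²28.2°·tan31.1° = 7.1 + 48.72·0.7767·0.6032 = 29.927 kPa
Denominator = 48.72·sin28.2°·cos28.2° = 48.72·0.4726·0.8813 = 20.290 kPa
FS = 29.927 / 20.290 = 1.475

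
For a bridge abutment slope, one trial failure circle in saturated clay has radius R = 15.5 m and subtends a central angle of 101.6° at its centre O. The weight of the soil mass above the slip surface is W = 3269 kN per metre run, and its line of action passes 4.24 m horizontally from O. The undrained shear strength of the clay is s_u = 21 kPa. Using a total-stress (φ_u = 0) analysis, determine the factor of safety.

FS = 0.65

Taking moments about the centre O, the resisting moment is provided by the undrained shear strength acting along the arc:
Arc length L_a = R·θ = 15.5·(101.6°·π/180) = 15.5·1.7733 = 27.49 m
M_R = s_u·L_a·R = 21·27.49·15.5 = 8946.5 kN·m/m
M_D = W·d = 3269·4.24 = 13860.6 kN·m/m
FS = M_R / M_D = 8946.5 / 13860.6 = 0.645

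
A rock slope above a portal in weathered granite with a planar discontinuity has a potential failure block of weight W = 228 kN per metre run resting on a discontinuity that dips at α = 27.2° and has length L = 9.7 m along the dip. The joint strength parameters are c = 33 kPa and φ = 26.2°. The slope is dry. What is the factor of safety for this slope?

FS = 4.03

Resolving the block weight along and normal to the plane and applying the Mohr–Coulomb strength on the joint:
N' = W cosα = 228·cos27.2° = 202.8 kN/m
Driving force T = W sinα = 228·sin27.2° = 104.2 kN/m
Resisting force R = c·L + N'·tanφ = 33·9.7 + 202.8·tan26.2° = 320.1 + 99.8 = 419.9 kN/m
FS = R / T = 419.9 / 104.2 = 4.029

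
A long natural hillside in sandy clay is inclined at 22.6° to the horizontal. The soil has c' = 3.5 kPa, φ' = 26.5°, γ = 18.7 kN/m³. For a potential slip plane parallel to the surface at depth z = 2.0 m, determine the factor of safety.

For an infinite slope with a slip plane parallel to the surface (no pore pressure): FS = [c' + γz cos²β tanφ'] / [γz sinβ cosβ].
γz = 18.7·2.0 = 37.40 kN/m²
Numerator = 3.5 + 37.40·cos²22.6°·tan26.5° = 3.5 + 37.40·0.8523·0.4986 = 19.393 kPa
Denominator = 37.40·sin22.6°·cos22.6° = 37.40·0.3843·0.9232 = 13.269 kPa
FS = 19.393 / 13.269 = 1.462

FS = 1.46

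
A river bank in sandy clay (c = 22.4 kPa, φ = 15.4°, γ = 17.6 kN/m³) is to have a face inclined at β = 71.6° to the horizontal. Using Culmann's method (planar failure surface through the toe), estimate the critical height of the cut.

Culmann's analysis gives the critical failure plane at α_cr = (β + φ)/2 = (71.6 + 15.4)/2 = 43.5°, and the critical height
H_c = (4c/γ) · sinβ cosφ / [1 − cos(β − φ)]
    = (4·22.4/17.6) · sin71.6°·cos15.4° / [1 − cos(56.2°)]
    = 5.091 · 0.9489·0.9641 / [1 − 0.5563]
    = 5.091 · 0.9148 / 0.4437
    = 10.50 m

H_c = 10.50 m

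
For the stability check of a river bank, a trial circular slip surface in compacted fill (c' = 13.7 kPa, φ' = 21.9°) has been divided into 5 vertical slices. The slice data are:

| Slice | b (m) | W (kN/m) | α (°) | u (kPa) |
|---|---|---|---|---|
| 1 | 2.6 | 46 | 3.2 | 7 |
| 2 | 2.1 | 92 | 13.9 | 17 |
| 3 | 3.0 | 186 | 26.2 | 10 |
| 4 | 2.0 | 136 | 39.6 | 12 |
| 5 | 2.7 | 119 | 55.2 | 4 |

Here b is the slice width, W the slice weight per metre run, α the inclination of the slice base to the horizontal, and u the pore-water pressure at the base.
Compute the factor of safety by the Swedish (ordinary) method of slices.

Ordinary method of slices: FS = Σ[c'·Δl_i + (W_i cosα_i − u_i·Δl_i)·tanφ'] / Σ W_i sinα_i, with Δl_i = b_i / cosα_i.
Slice 1: Δl = 2.6/cos3.2° = 2.604 m; N'_1 = 46·cos3.2° − 7·2.604 = 27.7; c'Δl = 35.68; W sinα = 2.6
Slice 2: Δl = 2.1/cos13.9° = 2.163 m; N'_2 = 92·cos13.9° − 17·2.163 = 52.5; c'Δl = 29.64; W sinα = 22.1
Slice 3: Δl = 3.0/cos26.2° = 3.344 m; N'_3 = 186·cos26.2° − 10·3.344 = 133.5; c'Δl = 45.81; W sinα = 82.1
Slice 4: Δl = 2.0/cos39.6° = 2.596 m; N'_4 = 136·cos39.6° − 12·2.596 = 73.6; c'Δl = 35.56; W sinα = 86.7
Slice 5: Δl = 2.7/cos55.2° = 4.731 m; N'_5 = 119·cos55.2° − 4·4.731 = 49.0; c'Δl = 64.81; W sinα = 97.7
Σc'Δl = 211.5 kN/m; ΣN' = 336.3 kN/m; ΣW sinα = 291.2 kN/m
Resisting = 211.5 + 336.3·tan21.9° = 211.5 + 135.2 = 346.7 kN/m
FS = 346.7 / 291.2 = 1.191

FS = 1.19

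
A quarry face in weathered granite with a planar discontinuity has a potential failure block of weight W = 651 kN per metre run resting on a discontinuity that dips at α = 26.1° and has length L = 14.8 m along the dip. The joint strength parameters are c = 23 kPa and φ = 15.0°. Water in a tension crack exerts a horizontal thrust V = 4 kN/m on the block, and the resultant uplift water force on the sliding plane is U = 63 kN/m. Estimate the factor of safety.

FS = 1.65

Resolving the block weight along and normal to the plane and applying the Mohr–Coulomb strength on the joint:
N' = W cosα − U − V sinα = 651·cos26.1° − 63 − 4·sin26.1° = 519.9 kN/m
Driving force T = W sinα + V cosα = 651·sin26.1° + 4·cos26.1° = 290.0 kN/m
Resisting force R = c·L + N'·tanφ = 23·14.8 + 519.9·tan15.0° = 340.4 + 139.3 = 479.7 kN/m
FS = R / T = 479.7 / 290.0 = 1.654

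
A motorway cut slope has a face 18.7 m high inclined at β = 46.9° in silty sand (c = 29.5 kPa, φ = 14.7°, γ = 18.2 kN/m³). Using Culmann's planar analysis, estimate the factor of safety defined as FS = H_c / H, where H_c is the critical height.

FS = 1.59

H_c = (4c/γ) · sinβ cosφ / [1 − cos(β − φ)]
    = (4·29.5/18.2) · sin46.9°·cos14.7° / [1 − cos32.2°]
    = 6.484 · 0.7063 / 0.1538 = 29.77 m
FS = H_c / H = 29.77 / 18.7 = 1.592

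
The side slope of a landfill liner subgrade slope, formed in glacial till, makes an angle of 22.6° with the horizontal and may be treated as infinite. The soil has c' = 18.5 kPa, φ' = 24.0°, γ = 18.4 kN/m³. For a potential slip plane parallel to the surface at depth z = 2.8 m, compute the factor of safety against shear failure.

FS = 2.08

For an infinite slope with a slip plane parallel to the surface (no pore pressure): FS = [c' + γz cos²β tanφ'] / [γz sinβ cosβ].
γz = 18.4·2.8 = 51.52 kN/m²
Numerator = 18.5 + 51.52·cos²22.6°·tan24.0° = 18.5 + 51.52·0.8523·0.4452 = 38.051 kPa
Denominator = 51.52·sin22.6°·cos22.6° = 51.52·0.3843·0.9232 = 18.279 kPa
FS = 38.051 / 18.279 = 2.082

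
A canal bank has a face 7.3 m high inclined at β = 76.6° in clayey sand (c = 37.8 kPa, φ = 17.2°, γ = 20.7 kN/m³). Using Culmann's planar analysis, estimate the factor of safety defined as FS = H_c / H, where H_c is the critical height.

FS = 1.89

H_c = (4c/γ) · sinβ cosφ / [1 − cos(β − φ)]
    = (4·37.8/20.7) · sin76.6°·cos17.2° / [1 − cos59.4°]
    = 7.304 · 0.9293 / 0.4910 = 13.83 m
FS = H_c / H = 13.83 / 7.3 = 1.894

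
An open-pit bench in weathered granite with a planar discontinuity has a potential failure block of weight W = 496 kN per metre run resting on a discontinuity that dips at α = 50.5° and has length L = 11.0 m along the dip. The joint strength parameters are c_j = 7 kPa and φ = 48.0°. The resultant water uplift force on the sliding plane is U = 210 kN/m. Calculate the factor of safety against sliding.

Resolving the block weight along and normal to the plane and applying the Mohr–Coulomb strength on the joint:
N' = W cosα − U = 496·cos50.5° − 210 = 105.5 kN/m
Driving force T = W sinα = 496·sin50.5° = 382.7 kN/m
Resisting force R = c_j·L + N'·tanφ = 7·11.0 + 105.5·tan48.0° = 77.0 + 117.2 = 194.2 kN/m
FS = R / T = 194.2 / 382.7 = 0.507

FS = 0.51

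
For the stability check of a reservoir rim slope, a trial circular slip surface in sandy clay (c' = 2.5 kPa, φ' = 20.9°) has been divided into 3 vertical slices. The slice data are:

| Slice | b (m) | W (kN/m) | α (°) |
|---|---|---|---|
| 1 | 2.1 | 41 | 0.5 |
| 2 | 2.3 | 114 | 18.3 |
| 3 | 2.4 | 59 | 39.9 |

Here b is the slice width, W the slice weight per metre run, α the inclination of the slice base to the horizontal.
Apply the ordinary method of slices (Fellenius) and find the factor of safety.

FS = 1.26

Ordinary method of slices: FS = Σ[c'·Δl_i + (W_i cosα_i)·tanφ'] / Σ W_i sinα_i, with Δl_i = b_i / cosα_i.
Slice 1: Δl = 2.1/cos0.5° = 2.100 m; N'_1 = 41·cos0.5° = 41.0; c'Δl = 5.25; W sinα = 0.4
Slice 2: Δl = 2.3/cos18.3° = 2.423 m; N'_2 = 114·cos18.3° = 108.2; c'Δl = 6.06; W sinα = 35.8
Slice 3: Δl = 2.4/cos39.9° = 3.128 m; N'_3 = 59·cos39.9° = 45.3; c'Δl = 7.82; W sinα = 37.8
Σc'Δl = 19.1 kN/m; ΣN' = 194.5 kN/m; ΣW sinα = 74.0 kN/m
Resisting = 19.1 + 194.5·tan20.9° = 19.1 + 74.3 = 93.4 kN/m
FS = 93.4 / 74.0 = 1.262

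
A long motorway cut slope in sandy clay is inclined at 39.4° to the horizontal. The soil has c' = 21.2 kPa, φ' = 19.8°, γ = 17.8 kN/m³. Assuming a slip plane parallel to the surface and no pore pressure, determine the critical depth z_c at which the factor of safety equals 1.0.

z_c = 4.32 m

Setting FS = 1.00 in FS = [c' + γz cos²β tanφ'] / [γz sinβ cosβ] and solving for z:
z = c' / [γ cosβ (FS·sinβ − cosβ·tanφ')]
  = 21.2 / [17.8·cos39.4°·(1.00·sin39.4° − cos39.4°·tan19.8°)]
  = 21.2 / [17.8·0.7727·(1.00·0.6347 − 0.7727·0.3600)]
  = 21.2 / 4.9039 = 4.323 m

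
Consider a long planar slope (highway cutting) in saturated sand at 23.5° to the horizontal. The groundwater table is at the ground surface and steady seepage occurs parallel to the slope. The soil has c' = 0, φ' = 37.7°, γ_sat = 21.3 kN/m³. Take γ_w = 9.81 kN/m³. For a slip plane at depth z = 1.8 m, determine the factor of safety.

With seepage parallel to the slope and the water table at the surface, the effective normal stress on the slip plane uses the buoyant unit weight γ' = γ_sat − γ_w while the driving shear stress uses γ_sat:
FS = [c' + γ' z cos²β tanφ'] / [γ_sat z sinβ cosβ]
(For c' = 0 this reduces to FS = (γ'/γ_sat)·tanφ'/tanβ.)
γ' = 21.3 − 9.81 = 11.49 kN/m³
Numerator = 0.0 + 11.49·1.8·cos²23.5°·tan37.7° = 0.0 + 11.49·1.8·0.8410·0.7729 = 13.443 kPa
Denominator = 21.3·1.8·sin23.5°·cos23.5° = 21.3·1.8·0.3987·0.9171 = 14.020 kPa
FS = 13.443 / 14.020 = 0.959

FS = 0.96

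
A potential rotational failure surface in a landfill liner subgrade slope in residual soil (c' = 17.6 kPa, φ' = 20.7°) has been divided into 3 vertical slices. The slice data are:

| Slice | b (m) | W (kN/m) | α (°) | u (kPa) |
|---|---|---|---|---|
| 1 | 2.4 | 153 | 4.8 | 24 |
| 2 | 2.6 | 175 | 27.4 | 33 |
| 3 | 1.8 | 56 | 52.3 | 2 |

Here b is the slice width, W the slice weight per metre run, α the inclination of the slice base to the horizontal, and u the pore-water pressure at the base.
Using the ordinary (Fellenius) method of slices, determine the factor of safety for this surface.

FS = 1.56

Ordinary method of slices: FS = Σ[c'·Δl_i + (W_i cosα_i − u_i·Δl_i)·tanφ'] / Σ W_i sinα_i, with Δl_i = b_i / cosα_i.
Slice 1: Δl = 2.4/cos4.8° = 2.408 m; N'_1 = 153·cos4.8° − 24·2.408 = 94.7; c'Δl = 42.39; W sinα = 12.8
Slice 2: Δl = 2.6/cos27.4° = 2.929 m; N'_2 = 175·cos27.4° − 33·2.929 = 58.7; c'Δl = 51.54; W sinα = 80.5
Slice 3: Δl = 1.8/cos52.3° = 2.943 m; N'_3 = 56·cos52.3° − 2·2.943 = 28.4; c'Δl = 51.80; W sinα = 44.3
Σc'Δl = 145.7 kN/m; ΣN' = 181.7 kN/m; ΣW sinα = 137.6 kN/m
Resisting = 145.7 + 181.7·tan20.7° = 145.7 + 68.7 = 214.4 kN/m
FS = 214.4 / 137.6 = 1.558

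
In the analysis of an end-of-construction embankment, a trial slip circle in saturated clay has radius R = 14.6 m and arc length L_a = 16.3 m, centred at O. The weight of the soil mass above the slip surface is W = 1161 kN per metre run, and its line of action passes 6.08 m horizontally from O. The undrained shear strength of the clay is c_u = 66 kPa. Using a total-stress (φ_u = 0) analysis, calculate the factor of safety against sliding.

FS = 2.23

Taking moments about the centre O, the resisting moment is provided by the undrained shear strength acting along the arc:
M_R = c_u·L_a·R = 66·16.30·14.6 = 15706.7 kN·m/m
M_D = W·d = 1161·6.08 = 7058.9 kN·m/m
FS = M_R / M_D = 15706.7 / 7058.9 = 2.225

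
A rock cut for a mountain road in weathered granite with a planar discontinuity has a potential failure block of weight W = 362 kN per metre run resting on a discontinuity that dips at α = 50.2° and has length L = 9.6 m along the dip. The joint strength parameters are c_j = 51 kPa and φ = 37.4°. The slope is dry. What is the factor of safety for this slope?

FS = 2.40

Resolving the block weight along and normal to the plane and applying the Mohr–Coulomb strength on the joint:
N' = W cosα = 362·cos50.2° = 231.7 kN/m
Driving force T = W sinα = 362·sin50.2° = 278.1 kN/m
Resisting force R = c_j·L + N'·tanφ = 51·9.6 + 231.7·tan37.4° = 489.6 + 177.2 = 666.8 kN/m
FS = R / T = 666.8 / 278.1 = 2.397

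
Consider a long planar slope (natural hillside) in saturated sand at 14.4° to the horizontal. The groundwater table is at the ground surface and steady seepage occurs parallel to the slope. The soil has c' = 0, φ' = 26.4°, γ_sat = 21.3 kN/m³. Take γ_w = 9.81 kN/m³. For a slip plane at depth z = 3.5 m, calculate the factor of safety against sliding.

FS = 1.04

With seepage parallel to the slope and the water table at the surface, the effective normal stress on the slip plane uses the buoyant unit weight γ' = γ_sat − γ_w while the driving shear stress uses γ_sat:
FS = [c' + γ' z cos²β tanφ'] / [γ_sat z sinβ cosβ]
(For c' = 0 this reduces to FS = (γ'/γ_sat)·tanφ'/tanβ.)
γ' = 21.3 − 9.81 = 11.49 kN/m³
Numerator = 0.0 + 11.49·3.5·cos²14.4°·tan26.4° = 0.0 + 11.49·3.5·0.9382·0.4964 = 18.728 kPa
Denominator = 21.3·3.5·sin14.4°·cos14.4° = 21.3·3.5·0.2487·0.9686 = 17.957 kPa
FS = 18.728 / 17.957 = 1.043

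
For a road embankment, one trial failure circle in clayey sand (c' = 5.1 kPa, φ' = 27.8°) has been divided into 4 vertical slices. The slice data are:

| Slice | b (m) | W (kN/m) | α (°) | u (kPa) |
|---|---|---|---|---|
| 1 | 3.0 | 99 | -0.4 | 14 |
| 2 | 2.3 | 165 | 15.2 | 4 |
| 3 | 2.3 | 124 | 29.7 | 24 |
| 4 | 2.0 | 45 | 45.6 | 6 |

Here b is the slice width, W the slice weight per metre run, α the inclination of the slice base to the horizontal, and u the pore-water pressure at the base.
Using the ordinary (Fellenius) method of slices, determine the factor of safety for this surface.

Ordinary method of slices: FS = Σ[c'·Δl_i + (W_i cosα_i − u_i·Δl_i)·tanφ'] / Σ W_i sinα_i, with Δl_i = b_i / cosα_i.
Slice 1: Δl = 3.0/cos(-0.4°) = 3.000 m; N'_1 = 99·cos(-0.4°) − 14·3.000 = 57.0; c'Δl = 15.30; W sinα = -0.7
Slice 2: Δl = 2.3/cos15.2° = 2.383 m; N'_2 = 165·cos15.2° − 4·2.383 = 149.7; c'Δl = 12.16; W sinα = 43.3
Slice 3: Δl = 2.3/cos29.7° = 2.648 m; N'_3 = 124·cos29.7° − 24·2.648 = 44.2; c'Δl = 13.50; W sinα = 61.4
Slice 4: Δl = 2.0/cos45.6° = 2.859 m; N'_4 = 45·cos45.6° − 6·2.859 = 14.3; c'Δl = 14.58; W sinα = 32.2
Σc'Δl = 55.5 kN/m; ΣN' = 265.2 kN/m; ΣW sinα = 136.2 kN/m
Resisting = 55.5 + 265.2·tan27.8° = 55.5 + 139.8 = 195.4 kN/m
FS = 195.4 / 136.2 = 1.435

FS = 1.43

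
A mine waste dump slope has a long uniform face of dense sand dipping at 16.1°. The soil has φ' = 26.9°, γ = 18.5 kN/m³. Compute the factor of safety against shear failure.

FS = 1.76

For a dry cohesionless infinite slope the factor of safety is FS = tanφ' / tanβ.
FS = tan26.9° / tan16.1° = 0.5073 / 0.2886 = 1.758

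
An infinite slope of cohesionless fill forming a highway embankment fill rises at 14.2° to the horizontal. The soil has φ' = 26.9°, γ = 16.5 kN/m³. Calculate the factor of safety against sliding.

For a dry cohesionless infinite slope the factor of safety is FS = tanφ' / tanβ.
FS = tan26.9° / tan14.2° = 0.5073 / 0.2530 = 2.005

FS = 2.00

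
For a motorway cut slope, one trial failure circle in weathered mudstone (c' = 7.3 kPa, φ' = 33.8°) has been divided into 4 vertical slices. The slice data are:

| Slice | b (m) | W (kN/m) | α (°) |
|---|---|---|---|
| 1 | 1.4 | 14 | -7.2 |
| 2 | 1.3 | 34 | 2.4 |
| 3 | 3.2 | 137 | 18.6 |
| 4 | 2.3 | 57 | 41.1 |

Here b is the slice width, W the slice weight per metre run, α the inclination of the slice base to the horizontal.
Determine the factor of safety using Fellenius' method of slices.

Ordinary method of slices: FS = Σ[c'·Δl_i + (W_i cosα_i)·tanφ'] / Σ W_i sinα_i, with Δl_i = b_i / cosα_i.
Slice 1: Δl = 1.4/cos(-7.2°) = 1.411 m; N'_1 = 14·cos(-7.2°) = 13.9; c'Δl = 10.30; W sinα = -1.8
Slice 2: Δl = 1.3/cos2.4° = 1.301 m; N'_2 = 34·cos2.4° = 34.0; c'Δl = 9.50; W sinα = 1.4
Slice 3: Δl = 3.2/cos18.6° = 3.376 m; N'_3 = 137·cos18.6° = 129.8; c'Δl = 24.65; W sinα = 43.7
Slice 4: Δl = 2.3/cos41.1° = 3.052 m; N'_4 = 57·cos41.1° = 43.0; c'Δl = 22.28; W sinα = 37.5
Σc'Δl = 66.7 kN/m; ΣN' = 220.7 kN/m; ΣW sinα = 80.8 kN/m
Resisting = 66.7 + 220.7·tan33.8° = 66.7 + 147.7 = 214.4 kN/m
FS = 214.4 / 80.8 = 2.653

FS = 2.65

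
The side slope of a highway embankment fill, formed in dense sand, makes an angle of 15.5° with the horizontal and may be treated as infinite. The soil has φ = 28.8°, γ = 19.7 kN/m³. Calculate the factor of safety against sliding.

FS = 1.98

For a dry cohesionless infinite slope the factor of safety is FS = tanφ / tanβ.
FS = tan28.8° / tan15.5° = 0.5498 / 0.2773 = 1.982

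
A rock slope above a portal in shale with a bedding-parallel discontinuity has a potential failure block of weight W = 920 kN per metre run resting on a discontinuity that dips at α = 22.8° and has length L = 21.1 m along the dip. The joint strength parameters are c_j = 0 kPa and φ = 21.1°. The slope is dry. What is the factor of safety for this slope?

Resolving the block weight along and normal to the plane and applying the Mohr–Coulomb strength on the joint:
N' = W cosα = 920·cos22.8° = 848.1 kN/m
Driving force T = W sinα = 920·sin22.8° = 356.5 kN/m
Resisting force R = c_j·L + N'·tanφ = 0·21.1 + 848.1·tan21.1° = 0.0 + 327.3 = 327.3 kN/m
FS = R / T = 327.3 / 356.5 = 0.918

FS = 0.92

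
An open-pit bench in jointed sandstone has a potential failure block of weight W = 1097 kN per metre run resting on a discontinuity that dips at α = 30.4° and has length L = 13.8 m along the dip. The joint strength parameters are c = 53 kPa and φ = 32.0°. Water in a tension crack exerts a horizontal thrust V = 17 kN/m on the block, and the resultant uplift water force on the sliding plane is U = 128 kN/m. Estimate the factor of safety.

Resolving the block weight along and normal to the plane and applying the Mohr–Coulomb strength on the joint:
N' = W cosα − U − V sinα = 1097·cos30.4° − 128 − 17·sin30.4° = 809.6 kN/m
Driving force T = W sinα + V cosα = 1097·sin30.4° + 17·cos30.4° = 569.8 kN/m
Resisting force R = c·L + N'·tanφ = 53·13.8 + 809.6·tan32.0° = 731.4 + 505.9 = 1237.3 kN/m
FS = R / T = 1237.3 / 569.8 = 2.171

FS = 2.17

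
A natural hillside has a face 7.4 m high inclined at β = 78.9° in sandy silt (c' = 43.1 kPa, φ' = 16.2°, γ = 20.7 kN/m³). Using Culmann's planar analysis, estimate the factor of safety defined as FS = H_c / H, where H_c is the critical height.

H_c = (4c'/γ) · sinβ cosφ' / [1 − cos(β − φ')]
    = (4·43.1/20.7) · sin78.9°·cos16.2° / [1 − cos62.7°]
    = 8.329 · 0.9423 / 0.5414 = 14.50 m
FS = H_c / H = 14.50 / 7.4 = 1.959

FS = 1.96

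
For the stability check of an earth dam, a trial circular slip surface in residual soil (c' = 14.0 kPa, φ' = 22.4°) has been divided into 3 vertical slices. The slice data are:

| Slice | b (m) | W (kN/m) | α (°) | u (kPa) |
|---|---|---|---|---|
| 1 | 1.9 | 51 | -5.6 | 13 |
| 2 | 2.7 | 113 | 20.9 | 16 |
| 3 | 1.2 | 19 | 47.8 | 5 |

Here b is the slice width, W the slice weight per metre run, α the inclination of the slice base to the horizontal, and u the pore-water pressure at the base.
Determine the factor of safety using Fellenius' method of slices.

FS = 2.61

Ordinary method of slices: FS = Σ[c'·Δl_i + (W_i cosα_i − u_i·Δl_i)·tanφ'] / Σ W_i sinα_i, with Δl_i = b_i / cosα_i.
Slice 1: Δl = 1.9/cos(-5.6°) = 1.909 m; N'_1 = 51·cos(-5.6°) − 13·1.909 = 25.9; c'Δl = 26.73; W sinα = -5.0
Slice 2: Δl = 2.7/cos20.9° = 2.890 m; N'_2 = 113·cos20.9° − 16·2.890 = 59.3; c'Δl = 40.46; W sinα = 40.3
Slice 3: Δl = 1.2/cos47.8° = 1.786 m; N'_3 = 19·cos47.8° − 5·1.786 = 3.8; c'Δl = 25.01; W sinα = 14.1
Σc'Δl = 92.2 kN/m; ΣN' = 89.1 kN/m; ΣW sinα = 49.4 kN/m
Resisting = 92.2 + 89.1·tan22.4° = 92.2 + 36.7 = 128.9 kN/m
FS = 128.9 / 49.4 = 2.609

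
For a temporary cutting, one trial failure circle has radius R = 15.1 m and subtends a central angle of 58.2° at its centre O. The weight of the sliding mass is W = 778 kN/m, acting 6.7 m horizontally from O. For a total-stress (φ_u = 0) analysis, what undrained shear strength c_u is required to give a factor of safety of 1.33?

c_u = 29.9 kPa

FS = c_u·L_a·R / (W·d), so c_u = FS·W·d / (L_a·R).
Arc length L_a = R·θ = 15.1·(58.2°·π/180) = 15.1·1.0158 = 15.34 m
c_u = 1.33·778·6.7 / (15.34·15.1) = 6932.8 / 231.61 = 29.93 kPa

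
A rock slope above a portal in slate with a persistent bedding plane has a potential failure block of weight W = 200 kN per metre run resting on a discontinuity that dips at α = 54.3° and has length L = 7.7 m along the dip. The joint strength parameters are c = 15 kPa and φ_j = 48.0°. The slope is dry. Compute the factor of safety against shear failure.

Resolving the block weight along and normal to the plane and applying the Mohr–Coulomb strength on the joint:
N' = W cosα = 200·cos54.3° = 116.7 kN/m
Driving force T = W sinα = 200·sin54.3° = 162.4 kN/m
Resisting force R = c·L + N'·tanφ_j = 15·7.7 + 116.7·tan48.0° = 115.5 + 129.6 = 245.1 kN/m
FS = R / T = 245.1 / 162.4 = 1.509

FS = 1.51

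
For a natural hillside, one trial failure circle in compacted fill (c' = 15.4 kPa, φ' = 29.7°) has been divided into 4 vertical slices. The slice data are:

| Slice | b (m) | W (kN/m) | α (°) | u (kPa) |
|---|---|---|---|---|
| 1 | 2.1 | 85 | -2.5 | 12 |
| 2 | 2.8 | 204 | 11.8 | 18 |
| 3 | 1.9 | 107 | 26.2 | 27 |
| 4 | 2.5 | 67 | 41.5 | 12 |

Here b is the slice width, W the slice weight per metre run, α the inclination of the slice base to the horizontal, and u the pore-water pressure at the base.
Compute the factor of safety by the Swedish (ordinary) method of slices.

FS = 2.37

Ordinary method of slices: FS = Σ[c'·Δl_i + (W_i cosα_i − u_i·Δl_i)·tanφ'] / Σ W_i sinα_i, with Δl_i = b_i / cosα_i.
Slice 1: Δl = 2.1/cos(-2.5°) = 2.102 m; N'_1 = 85·cos(-2.5°) − 12·2.102 = 59.7; c'Δl = 32.37; W sinα = -3.7
Slice 2: Δl = 2.8/cos11.8° = 2.860 m; N'_2 = 204·cos11.8° − 18·2.860 = 148.2; c'Δl = 44.05; W sinα = 41.7
Slice 3: Δl = 1.9/cos26.2° = 2.118 m; N'_3 = 107·cos26.2° − 27·2.118 = 38.8; c'Δl = 32.61; W sinα = 47.2
Slice 4: Δl = 2.5/cos41.5° = 3.338 m; N'_4 = 67·cos41.5° − 12·3.338 = 10.1; c'Δl = 51.40; W sinα = 44.4
Σc'Δl = 160.4 kN/m; ΣN' = 256.9 kN/m; ΣW sinα = 129.6 kN/m
Resisting = 160.4 + 256.9·tan29.7° = 160.4 + 146.5 = 306.9 kN/m
FS = 306.9 / 129.6 = 2.368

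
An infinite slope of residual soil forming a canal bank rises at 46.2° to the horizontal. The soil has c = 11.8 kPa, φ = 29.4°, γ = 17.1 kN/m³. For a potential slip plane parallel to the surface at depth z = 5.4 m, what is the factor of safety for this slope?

For an infinite slope with a slip plane parallel to the surface (no pore pressure): FS = [c + γz cos²β tanφ] / [γz sinβ cosβ].
γz = 17.1·5.4 = 92.34 kN/m²
Numerator = 11.8 + 92.34·cos²46.2°·tan29.4° = 11.8 + 92.34·0.4791·0.5635 = 36.726 kPa
Denominator = 92.34·sin46.2°·cos46.2° = 92.34·0.7218·0.6921 = 46.130 kPa
FS = 36.726 / 46.130 = 0.796

FS = 0.80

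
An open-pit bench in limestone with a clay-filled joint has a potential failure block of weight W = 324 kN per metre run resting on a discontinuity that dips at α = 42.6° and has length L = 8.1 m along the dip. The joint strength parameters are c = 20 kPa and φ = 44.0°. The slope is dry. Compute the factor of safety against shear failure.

FS = 1.79

Resolving the block weight along and normal to the plane and applying the Mohr–Coulomb strength on the joint:
N' = W cosα = 324·cos42.6° = 238.5 kN/m
Driving force T = W sinα = 324·sin42.6° = 219.3 kN/m
Resisting force R = c·L + N'·tanφ = 20·8.1 + 238.5·tan44.0° = 162.0 + 230.3 = 392.3 kN/m
FS = R / T = 392.3 / 219.3 = 1.789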